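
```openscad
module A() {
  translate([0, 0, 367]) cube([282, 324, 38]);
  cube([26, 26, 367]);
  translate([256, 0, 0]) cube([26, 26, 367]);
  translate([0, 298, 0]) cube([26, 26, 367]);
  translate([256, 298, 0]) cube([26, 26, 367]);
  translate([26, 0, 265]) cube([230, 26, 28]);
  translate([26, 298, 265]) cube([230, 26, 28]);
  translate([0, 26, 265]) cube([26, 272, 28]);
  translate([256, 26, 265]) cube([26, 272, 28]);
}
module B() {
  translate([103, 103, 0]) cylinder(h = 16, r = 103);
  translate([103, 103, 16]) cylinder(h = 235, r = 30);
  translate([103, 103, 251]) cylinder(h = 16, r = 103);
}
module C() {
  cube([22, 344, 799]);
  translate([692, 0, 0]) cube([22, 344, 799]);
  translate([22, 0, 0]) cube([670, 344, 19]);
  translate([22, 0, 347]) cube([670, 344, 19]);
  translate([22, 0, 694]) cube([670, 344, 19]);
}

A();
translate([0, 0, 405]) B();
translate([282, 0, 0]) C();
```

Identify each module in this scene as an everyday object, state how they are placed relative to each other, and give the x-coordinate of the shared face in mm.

The stool's +x face and the bookshelf's −x face are both at x = 282 mm.

A is a stool. B is a spool. C is a bookshelf. The spool is on top of the stool. The bookshelf is against the stool's +x side, with their −y faces flush. The x-coordinate of the shared face is 282 mm.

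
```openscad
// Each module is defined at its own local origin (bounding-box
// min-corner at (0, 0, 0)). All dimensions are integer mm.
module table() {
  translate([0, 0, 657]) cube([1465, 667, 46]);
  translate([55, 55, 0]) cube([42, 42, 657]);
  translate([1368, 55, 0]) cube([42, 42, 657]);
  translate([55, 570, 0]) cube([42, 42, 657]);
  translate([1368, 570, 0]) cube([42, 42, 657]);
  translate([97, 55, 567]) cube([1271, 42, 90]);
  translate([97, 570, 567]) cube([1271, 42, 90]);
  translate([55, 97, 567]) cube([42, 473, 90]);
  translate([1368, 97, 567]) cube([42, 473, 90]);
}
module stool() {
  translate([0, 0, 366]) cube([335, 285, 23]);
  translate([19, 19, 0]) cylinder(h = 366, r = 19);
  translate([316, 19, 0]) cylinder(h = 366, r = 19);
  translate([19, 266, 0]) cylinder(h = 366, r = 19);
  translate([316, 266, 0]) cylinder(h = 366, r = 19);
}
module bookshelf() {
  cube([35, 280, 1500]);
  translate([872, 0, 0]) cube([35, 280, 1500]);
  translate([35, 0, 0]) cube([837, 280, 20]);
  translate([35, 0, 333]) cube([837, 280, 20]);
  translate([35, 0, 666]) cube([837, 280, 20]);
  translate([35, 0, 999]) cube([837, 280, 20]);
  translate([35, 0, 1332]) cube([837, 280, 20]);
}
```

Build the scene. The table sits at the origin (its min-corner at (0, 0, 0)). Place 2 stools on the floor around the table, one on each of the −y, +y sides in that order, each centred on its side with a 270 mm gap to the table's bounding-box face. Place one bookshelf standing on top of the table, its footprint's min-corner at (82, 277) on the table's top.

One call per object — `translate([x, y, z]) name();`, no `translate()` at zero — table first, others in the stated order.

table();
translate([565, -555, 0]) stool();
translate([565, 937, 0]) stool();
translate([82, 277, 703]) bookshelf();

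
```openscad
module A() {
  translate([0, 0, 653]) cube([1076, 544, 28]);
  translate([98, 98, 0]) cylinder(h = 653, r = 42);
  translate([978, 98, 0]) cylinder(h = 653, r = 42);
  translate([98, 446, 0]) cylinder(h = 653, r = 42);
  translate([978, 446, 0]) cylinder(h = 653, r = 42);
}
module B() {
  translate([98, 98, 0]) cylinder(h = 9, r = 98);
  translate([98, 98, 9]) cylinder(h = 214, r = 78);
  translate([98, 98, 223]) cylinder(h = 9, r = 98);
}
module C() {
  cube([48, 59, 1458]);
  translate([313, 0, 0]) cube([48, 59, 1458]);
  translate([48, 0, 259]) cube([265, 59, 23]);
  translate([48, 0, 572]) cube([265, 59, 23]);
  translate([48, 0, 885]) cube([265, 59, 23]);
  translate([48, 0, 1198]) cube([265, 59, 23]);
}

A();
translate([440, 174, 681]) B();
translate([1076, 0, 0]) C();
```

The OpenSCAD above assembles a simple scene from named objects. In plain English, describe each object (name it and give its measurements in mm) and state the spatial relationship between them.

A is a table: top 1076 mm (x) × 544 mm (y), 28 mm thick, upper face at z = 681 mm, on four round legs of 84 mm diameter, each leg's bounding box inset 56 mm from the nearest pair of top edges, running from z = 0 to the bottom of the top.

B is a spool: two coaxial disc flanges of radius 98 mm and thickness 9 mm, joined by a core cylinder of radius 78 mm and height 214 mm. The lower flange rests on z = 0 and the three cylinders share a vertical axis.

C is a straight ladder. Two 48×59 mm vertical rails, 1458 mm tall, stand 361 mm apart (outside-to-outside) with their front faces coplanar on the −y side. 4 rungs, each 59 mm deep and 23 mm tall, span between the inner faces of the rails, front faces flush with the rails. The lowest rung's underside is at z = 259 mm and rungs are spaced 313 mm apart (underside to underside).

The spool is on top of the table, centred. The ladder is against the table's +x side, with their −y faces flush.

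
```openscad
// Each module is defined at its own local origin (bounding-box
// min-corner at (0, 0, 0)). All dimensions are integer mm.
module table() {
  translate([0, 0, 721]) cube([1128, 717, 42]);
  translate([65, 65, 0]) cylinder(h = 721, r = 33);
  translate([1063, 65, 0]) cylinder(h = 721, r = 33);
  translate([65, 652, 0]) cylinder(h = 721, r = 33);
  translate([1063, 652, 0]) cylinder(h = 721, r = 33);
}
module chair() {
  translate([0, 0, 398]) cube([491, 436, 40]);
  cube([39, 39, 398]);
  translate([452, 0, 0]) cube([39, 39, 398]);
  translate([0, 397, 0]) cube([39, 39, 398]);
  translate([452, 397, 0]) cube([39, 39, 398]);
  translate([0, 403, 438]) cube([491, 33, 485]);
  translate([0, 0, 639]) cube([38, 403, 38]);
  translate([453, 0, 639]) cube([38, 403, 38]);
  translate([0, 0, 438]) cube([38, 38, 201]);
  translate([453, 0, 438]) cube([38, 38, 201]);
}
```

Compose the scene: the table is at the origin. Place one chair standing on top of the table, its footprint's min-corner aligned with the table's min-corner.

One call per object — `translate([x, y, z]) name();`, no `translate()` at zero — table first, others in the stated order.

table();
translate([0, 0, 763]) chair();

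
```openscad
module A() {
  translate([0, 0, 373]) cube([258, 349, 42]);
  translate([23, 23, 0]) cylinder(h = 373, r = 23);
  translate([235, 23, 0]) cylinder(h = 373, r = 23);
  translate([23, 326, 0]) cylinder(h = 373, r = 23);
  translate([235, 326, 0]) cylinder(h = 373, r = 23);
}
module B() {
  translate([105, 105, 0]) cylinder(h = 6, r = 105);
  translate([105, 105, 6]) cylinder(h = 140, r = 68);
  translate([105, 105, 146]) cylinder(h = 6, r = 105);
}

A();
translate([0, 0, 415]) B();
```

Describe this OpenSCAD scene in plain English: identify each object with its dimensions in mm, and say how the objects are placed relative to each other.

A is a four-legged stool. The seat is a 258×349×42 mm slab whose top surface is at z = 415 mm; four round legs, each 46 mm in diameter, run from the floor (z = 0) to the underside of the seat, each leg's axis is inset half a diameter from the nearest pair of seat edges (so the leg's bounding box is flush with the corner).

B is a spool: two coaxial disc flanges of radius 105 mm and thickness 6 mm, joined by a core cylinder of radius 68 mm and height 140 mm. The lower flange rests on z = 0 and the three cylinders share a vertical axis.

The spool is on top of the stool.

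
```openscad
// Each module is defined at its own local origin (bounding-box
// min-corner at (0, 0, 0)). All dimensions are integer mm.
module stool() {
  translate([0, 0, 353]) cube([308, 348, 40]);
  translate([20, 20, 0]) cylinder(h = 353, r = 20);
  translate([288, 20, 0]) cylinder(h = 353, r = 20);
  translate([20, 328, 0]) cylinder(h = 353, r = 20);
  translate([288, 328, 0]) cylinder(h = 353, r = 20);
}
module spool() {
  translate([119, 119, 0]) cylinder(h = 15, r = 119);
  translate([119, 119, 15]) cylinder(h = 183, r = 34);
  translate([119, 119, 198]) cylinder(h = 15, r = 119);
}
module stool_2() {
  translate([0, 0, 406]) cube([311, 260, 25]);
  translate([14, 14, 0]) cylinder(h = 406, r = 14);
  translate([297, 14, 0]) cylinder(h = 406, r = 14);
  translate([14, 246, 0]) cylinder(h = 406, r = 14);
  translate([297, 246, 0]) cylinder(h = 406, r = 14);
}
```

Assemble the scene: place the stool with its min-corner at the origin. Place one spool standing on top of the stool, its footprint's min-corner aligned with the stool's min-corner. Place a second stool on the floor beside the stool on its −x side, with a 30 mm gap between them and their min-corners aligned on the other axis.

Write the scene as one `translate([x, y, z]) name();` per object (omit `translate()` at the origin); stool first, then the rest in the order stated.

stool();
translate([0, 0, 393]) spool();
translate([-341, 0, 0]) stool_2();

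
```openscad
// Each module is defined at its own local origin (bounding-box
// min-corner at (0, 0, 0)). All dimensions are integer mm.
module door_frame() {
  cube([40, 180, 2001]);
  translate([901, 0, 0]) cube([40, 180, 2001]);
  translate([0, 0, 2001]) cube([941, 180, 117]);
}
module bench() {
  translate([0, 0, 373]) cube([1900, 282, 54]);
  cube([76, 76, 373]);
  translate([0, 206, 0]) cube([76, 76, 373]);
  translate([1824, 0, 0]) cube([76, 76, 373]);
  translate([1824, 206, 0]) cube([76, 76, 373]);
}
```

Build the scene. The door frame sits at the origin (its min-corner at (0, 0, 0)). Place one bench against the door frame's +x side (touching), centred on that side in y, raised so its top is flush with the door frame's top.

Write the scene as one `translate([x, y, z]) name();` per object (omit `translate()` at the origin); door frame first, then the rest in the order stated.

door_frame();
translate([941, -51, 1691]) bench();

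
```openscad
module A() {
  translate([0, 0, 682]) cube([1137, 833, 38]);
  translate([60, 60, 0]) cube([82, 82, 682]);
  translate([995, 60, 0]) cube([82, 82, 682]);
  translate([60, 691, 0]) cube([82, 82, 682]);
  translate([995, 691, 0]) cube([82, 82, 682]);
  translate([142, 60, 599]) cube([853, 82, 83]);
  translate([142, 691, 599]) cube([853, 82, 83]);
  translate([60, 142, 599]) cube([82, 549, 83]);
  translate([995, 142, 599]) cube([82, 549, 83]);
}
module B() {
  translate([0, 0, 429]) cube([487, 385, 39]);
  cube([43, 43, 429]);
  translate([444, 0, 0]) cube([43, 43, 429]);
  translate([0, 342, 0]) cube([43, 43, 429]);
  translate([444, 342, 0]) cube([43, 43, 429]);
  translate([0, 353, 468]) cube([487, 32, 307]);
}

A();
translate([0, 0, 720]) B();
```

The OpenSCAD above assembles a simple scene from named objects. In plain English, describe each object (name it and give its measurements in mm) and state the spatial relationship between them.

A is a table with a 1137×833 mm rectangular top, 38 mm thick, top surface at z = 720 mm, supported by four 82×82 mm square legs, each inset 60 mm from the nearest pair of top edges, running from the floor. Four apron rails, 82 mm thick and 83 mm tall, run between adjacent legs with their top edges flush with the underside of the top and their outer faces flush with the legs' outer faces.

B is a chair: 487×385 mm seat, 39 mm thick, top at z = 468 mm, on four 43 mm square corner legs flush with the seat edges. A 32 mm thick backrest slab spans the full seat width, extending 307 mm above the seat top, its back face flush with the seat's +y edge.

The chair is on top of the table.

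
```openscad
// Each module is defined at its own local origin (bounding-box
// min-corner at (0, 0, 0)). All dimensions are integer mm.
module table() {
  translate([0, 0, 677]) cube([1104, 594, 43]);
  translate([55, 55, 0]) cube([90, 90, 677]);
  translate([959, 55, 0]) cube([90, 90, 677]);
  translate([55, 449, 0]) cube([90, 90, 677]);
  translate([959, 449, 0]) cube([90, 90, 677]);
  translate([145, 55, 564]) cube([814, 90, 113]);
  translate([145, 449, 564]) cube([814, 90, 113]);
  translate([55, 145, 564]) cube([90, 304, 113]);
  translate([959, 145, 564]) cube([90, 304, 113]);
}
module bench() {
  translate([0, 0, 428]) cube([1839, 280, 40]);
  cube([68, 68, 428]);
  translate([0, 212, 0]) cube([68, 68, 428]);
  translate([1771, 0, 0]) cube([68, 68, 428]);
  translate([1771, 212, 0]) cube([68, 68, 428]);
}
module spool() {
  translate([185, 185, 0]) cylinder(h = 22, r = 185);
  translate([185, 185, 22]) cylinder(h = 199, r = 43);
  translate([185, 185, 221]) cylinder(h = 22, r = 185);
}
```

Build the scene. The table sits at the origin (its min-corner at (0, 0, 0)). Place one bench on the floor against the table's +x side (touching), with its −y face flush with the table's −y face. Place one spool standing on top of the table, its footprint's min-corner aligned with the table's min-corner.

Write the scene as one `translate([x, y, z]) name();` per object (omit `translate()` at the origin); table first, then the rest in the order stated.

table();
translate([1104, 0, 0]) bench();
translate([0, 0, 720]) spool();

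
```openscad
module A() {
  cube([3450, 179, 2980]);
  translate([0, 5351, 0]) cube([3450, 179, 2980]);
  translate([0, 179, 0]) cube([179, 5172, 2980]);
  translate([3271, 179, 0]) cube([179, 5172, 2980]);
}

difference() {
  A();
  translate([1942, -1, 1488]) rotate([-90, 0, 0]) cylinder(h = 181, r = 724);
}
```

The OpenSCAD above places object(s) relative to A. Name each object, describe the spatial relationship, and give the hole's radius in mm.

The subtracted cylinder has r = 724 mm.

A is a house frame. The house frame has a circular hole through its front wall. The hole's radius is 724 mm.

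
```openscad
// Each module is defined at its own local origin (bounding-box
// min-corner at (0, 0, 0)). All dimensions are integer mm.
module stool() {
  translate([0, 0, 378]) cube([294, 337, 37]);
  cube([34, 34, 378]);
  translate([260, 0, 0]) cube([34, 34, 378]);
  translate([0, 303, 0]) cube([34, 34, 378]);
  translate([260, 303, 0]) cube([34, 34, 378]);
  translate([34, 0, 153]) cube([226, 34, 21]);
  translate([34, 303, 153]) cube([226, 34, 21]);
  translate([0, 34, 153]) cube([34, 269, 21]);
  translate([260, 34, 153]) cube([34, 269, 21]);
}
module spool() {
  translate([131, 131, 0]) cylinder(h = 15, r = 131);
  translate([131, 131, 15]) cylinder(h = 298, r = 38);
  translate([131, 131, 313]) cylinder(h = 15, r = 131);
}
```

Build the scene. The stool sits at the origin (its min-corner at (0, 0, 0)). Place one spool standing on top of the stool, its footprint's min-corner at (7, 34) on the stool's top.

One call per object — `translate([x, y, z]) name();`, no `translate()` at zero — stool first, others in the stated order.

stool();
translate([7, 34, 415]) spool();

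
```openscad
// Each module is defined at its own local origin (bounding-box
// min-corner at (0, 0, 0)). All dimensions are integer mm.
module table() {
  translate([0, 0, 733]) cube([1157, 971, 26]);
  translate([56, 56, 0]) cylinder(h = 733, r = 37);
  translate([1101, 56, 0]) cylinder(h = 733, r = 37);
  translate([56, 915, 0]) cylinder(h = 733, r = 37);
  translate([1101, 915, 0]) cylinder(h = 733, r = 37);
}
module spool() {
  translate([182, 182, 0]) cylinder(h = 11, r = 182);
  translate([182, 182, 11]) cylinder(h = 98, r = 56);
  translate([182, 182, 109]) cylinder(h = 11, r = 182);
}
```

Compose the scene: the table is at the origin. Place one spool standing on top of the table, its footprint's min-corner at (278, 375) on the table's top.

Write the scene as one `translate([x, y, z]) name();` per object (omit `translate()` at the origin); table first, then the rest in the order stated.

table();
translate([278, 375, 759]) spool();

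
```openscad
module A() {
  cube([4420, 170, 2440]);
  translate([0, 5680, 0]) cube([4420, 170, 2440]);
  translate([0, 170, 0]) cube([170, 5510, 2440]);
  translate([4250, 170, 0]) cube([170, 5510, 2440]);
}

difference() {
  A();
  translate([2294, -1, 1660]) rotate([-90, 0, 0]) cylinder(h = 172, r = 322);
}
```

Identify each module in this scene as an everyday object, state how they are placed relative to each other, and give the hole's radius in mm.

A is a house frame. The house frame has a circular hole through its front wall. The hole's radius is 322 mm.

The subtracted cylinder has r = 322 mm.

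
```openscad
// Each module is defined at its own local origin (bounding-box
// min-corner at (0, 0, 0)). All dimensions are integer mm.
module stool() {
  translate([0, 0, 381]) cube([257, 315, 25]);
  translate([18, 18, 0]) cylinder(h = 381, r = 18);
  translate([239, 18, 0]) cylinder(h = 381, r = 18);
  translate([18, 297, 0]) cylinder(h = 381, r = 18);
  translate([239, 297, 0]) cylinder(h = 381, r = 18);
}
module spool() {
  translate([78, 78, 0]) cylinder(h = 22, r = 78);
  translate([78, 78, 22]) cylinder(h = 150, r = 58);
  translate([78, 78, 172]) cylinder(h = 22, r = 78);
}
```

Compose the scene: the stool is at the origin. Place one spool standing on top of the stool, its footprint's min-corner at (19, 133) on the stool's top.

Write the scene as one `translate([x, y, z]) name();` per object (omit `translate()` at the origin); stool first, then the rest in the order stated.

stool();
translate([19, 133, 406]) spool();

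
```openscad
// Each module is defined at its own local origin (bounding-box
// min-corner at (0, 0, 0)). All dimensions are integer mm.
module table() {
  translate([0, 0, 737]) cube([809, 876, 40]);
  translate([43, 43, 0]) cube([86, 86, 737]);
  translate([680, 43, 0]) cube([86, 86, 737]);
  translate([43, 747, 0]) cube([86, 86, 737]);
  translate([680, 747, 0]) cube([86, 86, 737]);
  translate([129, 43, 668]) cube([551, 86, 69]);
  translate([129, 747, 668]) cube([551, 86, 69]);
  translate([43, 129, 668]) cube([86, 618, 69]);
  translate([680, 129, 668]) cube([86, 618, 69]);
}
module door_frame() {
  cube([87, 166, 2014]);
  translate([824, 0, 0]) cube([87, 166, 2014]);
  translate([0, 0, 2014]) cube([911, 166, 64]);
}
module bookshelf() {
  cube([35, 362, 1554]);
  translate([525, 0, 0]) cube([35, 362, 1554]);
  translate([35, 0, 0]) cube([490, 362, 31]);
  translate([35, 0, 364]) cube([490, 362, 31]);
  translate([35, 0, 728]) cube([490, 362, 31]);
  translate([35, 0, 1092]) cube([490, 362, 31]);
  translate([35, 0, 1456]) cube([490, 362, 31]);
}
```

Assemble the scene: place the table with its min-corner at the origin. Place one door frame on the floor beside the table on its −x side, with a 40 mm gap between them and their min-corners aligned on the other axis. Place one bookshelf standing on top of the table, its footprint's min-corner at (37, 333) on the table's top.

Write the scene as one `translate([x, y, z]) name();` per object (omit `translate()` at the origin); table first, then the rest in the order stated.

table();
translate([-951, 0, 0]) door_frame();
translate([37, 333, 777]) bookshelf();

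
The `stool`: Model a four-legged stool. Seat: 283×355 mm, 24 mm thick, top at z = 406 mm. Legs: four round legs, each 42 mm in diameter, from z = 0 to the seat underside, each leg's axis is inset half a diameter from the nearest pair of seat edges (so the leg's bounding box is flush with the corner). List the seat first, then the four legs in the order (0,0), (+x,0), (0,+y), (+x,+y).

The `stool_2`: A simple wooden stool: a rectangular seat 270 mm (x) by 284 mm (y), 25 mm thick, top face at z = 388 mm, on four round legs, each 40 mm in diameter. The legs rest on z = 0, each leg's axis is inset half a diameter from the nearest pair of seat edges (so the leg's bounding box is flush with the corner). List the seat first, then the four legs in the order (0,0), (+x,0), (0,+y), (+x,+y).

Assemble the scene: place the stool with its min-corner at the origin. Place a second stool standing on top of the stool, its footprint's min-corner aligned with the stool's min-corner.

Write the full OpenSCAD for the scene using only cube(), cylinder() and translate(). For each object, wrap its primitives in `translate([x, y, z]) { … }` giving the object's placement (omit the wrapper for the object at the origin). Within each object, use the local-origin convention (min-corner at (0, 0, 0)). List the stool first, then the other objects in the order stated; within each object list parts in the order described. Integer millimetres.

translate([0, 0, 382]) cube([283, 355, 24]);
translate([21, 21, 0]) cylinder(h = 382, r = 21);
translate([262, 21, 0]) cylinder(h = 382, r = 21);
translate([21, 334, 0]) cylinder(h = 382, r = 21);
translate([262, 334, 0]) cylinder(h = 382, r = 21);
translate([0, 0, 406]) {
  translate([0, 0, 363]) cube([270, 284, 25]);
  translate([20, 20, 0]) cylinder(h = 363, r = 20);
  translate([250, 20, 0]) cylinder(h = 363, r = 20);
  translate([20, 264, 0]) cylinder(h = 363, r = 20);
  translate([250, 264, 0]) cylinder(h = 363, r = 20);
}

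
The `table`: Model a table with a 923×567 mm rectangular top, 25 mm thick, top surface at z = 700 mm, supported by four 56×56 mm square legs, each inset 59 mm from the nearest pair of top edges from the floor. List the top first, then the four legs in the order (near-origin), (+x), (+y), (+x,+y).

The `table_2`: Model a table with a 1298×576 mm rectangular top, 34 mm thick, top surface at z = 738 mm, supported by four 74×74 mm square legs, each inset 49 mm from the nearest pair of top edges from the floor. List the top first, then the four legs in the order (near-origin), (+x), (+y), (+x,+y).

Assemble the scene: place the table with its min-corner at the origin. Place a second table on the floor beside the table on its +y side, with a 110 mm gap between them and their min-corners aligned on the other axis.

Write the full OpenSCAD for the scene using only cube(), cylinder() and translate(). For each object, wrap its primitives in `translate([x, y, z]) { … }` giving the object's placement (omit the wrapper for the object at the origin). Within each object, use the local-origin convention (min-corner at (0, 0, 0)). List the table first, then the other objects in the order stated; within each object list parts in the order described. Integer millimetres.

translate([0, 0, 675]) cube([923, 567, 25]);
translate([59, 59, 0]) cube([56, 56, 675]);
translate([808, 59, 0]) cube([56, 56, 675]);
translate([59, 452, 0]) cube([56, 56, 675]);
translate([808, 452, 0]) cube([56, 56, 675]);
translate([0, 677, 0]) {
  translate([0, 0, 704]) cube([1298, 576, 34]);
  translate([49, 49, 0]) cube([74, 74, 704]);
  translate([1175, 49, 0]) cube([74, 74, 704]);
  translate([49, 453, 0]) cube([74, 74, 704]);
  translate([1175, 453, 0]) cube([74, 74, 704]);
}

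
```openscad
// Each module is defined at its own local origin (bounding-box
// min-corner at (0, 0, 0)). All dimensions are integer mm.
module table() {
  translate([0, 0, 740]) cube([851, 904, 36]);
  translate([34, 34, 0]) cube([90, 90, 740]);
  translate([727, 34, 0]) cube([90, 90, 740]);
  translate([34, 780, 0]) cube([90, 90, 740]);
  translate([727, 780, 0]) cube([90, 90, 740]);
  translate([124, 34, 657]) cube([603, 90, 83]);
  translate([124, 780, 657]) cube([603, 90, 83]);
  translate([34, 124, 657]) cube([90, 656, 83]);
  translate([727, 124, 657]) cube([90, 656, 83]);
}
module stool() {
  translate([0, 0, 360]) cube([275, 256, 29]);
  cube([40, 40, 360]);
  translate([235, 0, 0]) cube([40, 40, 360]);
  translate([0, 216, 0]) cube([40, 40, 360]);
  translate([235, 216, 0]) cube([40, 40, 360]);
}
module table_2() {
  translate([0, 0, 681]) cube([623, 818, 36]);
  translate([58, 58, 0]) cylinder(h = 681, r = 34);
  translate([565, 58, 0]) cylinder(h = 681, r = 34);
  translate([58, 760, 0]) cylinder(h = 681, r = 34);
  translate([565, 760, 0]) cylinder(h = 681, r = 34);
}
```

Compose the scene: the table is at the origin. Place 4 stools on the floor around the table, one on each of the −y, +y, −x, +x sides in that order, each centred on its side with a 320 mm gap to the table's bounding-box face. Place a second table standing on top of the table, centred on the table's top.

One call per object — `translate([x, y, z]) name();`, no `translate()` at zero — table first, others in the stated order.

table();
translate([288, -576, 0]) stool();
translate([288, 1224, 0]) stool();
translate([-595, 324, 0]) stool();
translate([1171, 324, 0]) stool();
translate([114, 43, 776]) table_2();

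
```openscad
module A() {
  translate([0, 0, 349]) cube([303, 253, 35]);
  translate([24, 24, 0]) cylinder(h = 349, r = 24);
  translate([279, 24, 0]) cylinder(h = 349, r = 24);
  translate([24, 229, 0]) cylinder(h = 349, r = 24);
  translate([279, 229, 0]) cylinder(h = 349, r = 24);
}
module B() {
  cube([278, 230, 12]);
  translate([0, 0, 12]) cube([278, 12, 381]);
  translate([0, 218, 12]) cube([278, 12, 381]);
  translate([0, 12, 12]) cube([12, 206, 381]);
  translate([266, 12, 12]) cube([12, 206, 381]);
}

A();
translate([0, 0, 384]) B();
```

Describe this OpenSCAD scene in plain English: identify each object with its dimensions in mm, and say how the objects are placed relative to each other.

A is a simple wooden stool: a rectangular seat 303 mm (x) by 253 mm (y), 35 mm thick, top face at z = 384 mm, on four round legs, each 48 mm in diameter. The legs rest on z = 0, each leg's axis is inset half a diameter from the nearest pair of seat edges (so the leg's bounding box is flush with the corner).

B is an open-topped rectangular box: outside dimensions 278×230×393 mm, with a uniform wall and base thickness of 12 mm. The base is a full 278×230 slab on the floor; four walls sit on top of the base. The front and back walls (the −y and +y sides) span the full width; the two side walls fit between them.

The open box is on top of the stool.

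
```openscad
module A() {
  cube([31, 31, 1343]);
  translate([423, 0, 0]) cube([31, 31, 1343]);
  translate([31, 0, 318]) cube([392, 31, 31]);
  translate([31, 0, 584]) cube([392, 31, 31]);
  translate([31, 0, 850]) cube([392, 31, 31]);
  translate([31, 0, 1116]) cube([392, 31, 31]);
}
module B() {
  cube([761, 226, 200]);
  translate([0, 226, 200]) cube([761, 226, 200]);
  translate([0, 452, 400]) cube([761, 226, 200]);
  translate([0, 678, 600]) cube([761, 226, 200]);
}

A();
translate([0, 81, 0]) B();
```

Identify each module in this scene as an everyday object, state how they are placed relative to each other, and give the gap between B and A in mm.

A is a ladder. B is a staircase. The staircase is on the floor beside the ladder on its +y side. The gap between the staircase and the ladder is 50 mm.

The staircase's nearest face is 50 mm from the ladder's +y face.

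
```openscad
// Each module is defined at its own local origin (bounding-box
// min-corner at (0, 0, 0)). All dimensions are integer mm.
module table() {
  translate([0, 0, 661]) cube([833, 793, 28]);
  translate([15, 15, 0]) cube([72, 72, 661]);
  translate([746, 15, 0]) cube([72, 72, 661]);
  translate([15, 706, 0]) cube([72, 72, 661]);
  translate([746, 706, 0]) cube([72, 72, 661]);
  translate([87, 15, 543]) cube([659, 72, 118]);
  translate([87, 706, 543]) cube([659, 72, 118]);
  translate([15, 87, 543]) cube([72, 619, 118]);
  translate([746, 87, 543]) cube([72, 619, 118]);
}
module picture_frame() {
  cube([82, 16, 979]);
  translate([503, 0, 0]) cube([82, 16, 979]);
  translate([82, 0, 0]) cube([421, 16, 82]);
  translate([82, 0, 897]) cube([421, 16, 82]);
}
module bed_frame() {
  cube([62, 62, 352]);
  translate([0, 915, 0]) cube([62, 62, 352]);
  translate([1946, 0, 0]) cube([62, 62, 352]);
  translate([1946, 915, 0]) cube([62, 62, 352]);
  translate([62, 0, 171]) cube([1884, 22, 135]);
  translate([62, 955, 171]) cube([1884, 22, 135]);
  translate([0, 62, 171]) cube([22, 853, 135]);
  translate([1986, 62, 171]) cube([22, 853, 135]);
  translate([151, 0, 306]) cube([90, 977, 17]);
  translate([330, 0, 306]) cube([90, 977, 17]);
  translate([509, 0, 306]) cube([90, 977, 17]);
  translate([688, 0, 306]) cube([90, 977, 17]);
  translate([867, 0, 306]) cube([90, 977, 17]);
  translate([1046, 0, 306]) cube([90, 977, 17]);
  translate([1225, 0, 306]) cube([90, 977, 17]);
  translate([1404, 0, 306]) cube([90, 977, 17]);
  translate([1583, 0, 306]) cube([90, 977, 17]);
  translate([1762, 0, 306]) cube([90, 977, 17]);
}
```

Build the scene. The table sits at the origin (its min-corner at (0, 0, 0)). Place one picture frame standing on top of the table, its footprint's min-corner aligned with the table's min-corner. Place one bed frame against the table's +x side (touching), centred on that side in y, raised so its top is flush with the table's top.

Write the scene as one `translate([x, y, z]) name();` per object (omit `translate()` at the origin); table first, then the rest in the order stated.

table();
translate([0, 0, 689]) picture_frame();
translate([833, -92, 337]) bed_frame();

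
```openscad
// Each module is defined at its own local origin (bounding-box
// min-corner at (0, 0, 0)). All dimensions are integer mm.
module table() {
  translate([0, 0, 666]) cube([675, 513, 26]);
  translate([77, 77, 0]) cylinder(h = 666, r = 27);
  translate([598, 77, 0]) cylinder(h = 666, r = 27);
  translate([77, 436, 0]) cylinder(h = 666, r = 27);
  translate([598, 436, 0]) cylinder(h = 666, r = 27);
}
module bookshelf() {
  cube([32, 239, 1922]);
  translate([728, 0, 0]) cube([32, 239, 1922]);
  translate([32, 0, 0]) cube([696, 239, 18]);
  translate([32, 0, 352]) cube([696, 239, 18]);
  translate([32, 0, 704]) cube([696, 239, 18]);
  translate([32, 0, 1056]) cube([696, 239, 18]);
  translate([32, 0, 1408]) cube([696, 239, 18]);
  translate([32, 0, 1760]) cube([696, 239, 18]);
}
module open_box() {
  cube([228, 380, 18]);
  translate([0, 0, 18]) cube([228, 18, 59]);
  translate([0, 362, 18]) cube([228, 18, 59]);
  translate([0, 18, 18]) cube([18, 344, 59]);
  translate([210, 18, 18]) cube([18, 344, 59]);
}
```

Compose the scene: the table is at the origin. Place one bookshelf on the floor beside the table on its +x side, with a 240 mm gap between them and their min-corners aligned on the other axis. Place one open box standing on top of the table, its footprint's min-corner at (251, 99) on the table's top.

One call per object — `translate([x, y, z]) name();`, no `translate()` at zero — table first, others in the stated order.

table();
translate([915, 0, 0]) bookshelf();
translate([251, 99, 692]) open_box();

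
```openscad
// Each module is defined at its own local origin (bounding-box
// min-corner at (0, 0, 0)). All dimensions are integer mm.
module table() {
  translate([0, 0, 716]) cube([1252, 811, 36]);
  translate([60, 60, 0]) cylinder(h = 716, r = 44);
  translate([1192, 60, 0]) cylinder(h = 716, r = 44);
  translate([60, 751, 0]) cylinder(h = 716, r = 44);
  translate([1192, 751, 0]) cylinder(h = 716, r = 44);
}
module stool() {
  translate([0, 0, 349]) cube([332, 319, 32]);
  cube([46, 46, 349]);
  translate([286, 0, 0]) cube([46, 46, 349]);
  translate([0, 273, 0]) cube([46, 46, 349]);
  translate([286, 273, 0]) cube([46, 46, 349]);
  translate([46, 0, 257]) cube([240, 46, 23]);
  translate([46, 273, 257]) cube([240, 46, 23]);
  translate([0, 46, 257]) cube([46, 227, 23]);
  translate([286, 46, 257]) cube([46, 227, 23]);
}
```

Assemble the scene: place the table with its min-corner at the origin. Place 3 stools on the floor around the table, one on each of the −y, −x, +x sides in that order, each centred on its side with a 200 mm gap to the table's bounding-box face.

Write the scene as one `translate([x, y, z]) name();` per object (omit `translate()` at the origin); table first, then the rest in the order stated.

table();
translate([460, -519, 0]) stool();
translate([-532, 246, 0]) stool();
translate([1452, 246, 0]) stool();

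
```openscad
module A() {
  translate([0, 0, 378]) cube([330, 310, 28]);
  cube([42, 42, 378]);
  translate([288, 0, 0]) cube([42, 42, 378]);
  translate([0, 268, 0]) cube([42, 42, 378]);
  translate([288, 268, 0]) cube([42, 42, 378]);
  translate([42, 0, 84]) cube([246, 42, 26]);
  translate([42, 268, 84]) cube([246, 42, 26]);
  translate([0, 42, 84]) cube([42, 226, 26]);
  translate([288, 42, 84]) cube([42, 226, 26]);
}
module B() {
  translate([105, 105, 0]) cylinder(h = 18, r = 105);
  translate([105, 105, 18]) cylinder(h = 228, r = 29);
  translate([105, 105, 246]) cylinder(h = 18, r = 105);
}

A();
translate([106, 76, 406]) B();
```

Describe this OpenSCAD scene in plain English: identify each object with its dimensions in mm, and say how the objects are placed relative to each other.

A is a simple wooden stool: a rectangular seat 330 mm (x) by 310 mm (y), 28 mm thick, top face at z = 406 mm, on four square legs, each 42×42 mm in cross-section. The legs rest on z = 0, each flush with a corner of the seat. Four stretchers, 42 mm wide and 26 mm tall, connect adjacent legs with their undersides at z = 84 mm, each running between the inner faces of the legs it joins and aligned with the legs' outer faces on the other axis.

B is a spool: two coaxial disc flanges of radius 105 mm and thickness 18 mm, joined by a core cylinder of radius 29 mm and height 228 mm. The lower flange rests on z = 0 and the three cylinders share a vertical axis.

The spool is on top of the stool.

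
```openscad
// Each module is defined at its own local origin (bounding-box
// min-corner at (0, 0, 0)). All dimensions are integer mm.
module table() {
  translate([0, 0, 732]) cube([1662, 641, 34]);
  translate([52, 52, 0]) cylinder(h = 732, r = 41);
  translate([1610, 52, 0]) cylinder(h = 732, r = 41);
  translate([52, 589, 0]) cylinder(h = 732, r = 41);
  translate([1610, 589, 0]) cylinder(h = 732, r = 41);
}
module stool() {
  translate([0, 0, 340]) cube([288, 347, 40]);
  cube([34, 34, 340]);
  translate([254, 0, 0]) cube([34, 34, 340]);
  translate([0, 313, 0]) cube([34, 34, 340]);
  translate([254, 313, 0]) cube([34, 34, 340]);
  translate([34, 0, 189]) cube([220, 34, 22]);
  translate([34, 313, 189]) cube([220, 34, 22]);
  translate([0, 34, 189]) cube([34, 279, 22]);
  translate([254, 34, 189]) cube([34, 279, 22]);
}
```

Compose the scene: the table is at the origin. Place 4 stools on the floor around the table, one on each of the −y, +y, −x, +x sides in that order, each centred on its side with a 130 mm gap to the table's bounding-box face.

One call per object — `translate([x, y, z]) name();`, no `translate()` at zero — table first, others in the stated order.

table();
translate([687, -477, 0]) stool();
translate([687, 771, 0]) stool();
translate([-418, 147, 0]) stool();
translate([1792, 147, 0]) stool();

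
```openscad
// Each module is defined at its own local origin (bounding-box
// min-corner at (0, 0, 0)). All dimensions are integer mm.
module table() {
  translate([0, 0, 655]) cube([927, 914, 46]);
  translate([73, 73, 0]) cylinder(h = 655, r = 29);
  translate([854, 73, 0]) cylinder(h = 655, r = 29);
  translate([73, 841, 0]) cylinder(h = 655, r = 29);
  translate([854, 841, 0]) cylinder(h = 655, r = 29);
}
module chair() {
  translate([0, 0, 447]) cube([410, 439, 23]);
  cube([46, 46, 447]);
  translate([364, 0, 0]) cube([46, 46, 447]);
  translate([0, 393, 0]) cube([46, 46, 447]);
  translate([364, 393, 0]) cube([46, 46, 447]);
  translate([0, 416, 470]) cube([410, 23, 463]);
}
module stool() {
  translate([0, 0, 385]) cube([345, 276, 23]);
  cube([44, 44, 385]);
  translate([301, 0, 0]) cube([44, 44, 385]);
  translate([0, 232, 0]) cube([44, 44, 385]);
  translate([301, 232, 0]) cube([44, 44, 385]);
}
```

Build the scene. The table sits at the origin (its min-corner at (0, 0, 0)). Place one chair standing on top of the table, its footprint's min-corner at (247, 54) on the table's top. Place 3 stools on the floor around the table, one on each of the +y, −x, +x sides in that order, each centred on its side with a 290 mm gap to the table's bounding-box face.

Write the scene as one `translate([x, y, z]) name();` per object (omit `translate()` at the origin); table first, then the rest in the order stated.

table();
translate([247, 54, 701]) chair();
translate([291, 1204, 0]) stool();
translate([-635, 319, 0]) stool();
translate([1217, 319, 0]) stool();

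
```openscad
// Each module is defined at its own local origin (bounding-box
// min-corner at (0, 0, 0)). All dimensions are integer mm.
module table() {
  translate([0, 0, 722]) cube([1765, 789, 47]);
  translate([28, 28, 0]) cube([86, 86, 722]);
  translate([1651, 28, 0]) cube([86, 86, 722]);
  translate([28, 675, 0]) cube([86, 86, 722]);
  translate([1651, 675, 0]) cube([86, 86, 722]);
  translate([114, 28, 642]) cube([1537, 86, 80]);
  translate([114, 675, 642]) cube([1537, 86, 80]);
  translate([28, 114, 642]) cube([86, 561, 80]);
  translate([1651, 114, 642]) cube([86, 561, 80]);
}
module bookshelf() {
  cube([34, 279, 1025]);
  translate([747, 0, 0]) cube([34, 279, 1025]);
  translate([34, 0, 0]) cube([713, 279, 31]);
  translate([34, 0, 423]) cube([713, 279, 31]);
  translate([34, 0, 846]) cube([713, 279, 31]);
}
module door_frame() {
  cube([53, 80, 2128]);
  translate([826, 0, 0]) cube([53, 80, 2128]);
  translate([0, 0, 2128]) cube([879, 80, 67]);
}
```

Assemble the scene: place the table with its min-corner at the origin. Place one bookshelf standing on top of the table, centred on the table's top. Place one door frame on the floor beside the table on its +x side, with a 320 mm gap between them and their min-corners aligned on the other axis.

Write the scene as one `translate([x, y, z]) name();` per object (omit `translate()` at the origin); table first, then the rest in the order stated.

table();
translate([492, 255, 769]) bookshelf();
translate([2085, 0, 0]) door_frame();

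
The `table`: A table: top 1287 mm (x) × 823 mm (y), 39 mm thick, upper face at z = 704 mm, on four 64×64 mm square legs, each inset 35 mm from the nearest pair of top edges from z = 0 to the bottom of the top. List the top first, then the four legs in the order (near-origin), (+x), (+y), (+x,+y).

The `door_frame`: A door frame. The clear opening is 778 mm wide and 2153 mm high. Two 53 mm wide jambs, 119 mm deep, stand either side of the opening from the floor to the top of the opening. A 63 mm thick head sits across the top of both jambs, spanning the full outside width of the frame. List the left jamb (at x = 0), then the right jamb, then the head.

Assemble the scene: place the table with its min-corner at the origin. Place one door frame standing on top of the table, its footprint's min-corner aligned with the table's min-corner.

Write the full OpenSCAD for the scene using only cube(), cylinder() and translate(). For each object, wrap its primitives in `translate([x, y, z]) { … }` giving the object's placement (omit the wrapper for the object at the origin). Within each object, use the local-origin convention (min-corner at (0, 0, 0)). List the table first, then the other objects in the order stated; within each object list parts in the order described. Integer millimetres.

translate([0, 0, 665]) cube([1287, 823, 39]);
translate([35, 35, 0]) cube([64, 64, 665]);
translate([1188, 35, 0]) cube([64, 64, 665]);
translate([35, 724, 0]) cube([64, 64, 665]);
translate([1188, 724, 0]) cube([64, 64, 665]);
translate([0, 0, 704]) {
  cube([53, 119, 2153]);
  translate([831, 0, 0]) cube([53, 119, 2153]);
  translate([0, 0, 2153]) cube([884, 119, 63]);
}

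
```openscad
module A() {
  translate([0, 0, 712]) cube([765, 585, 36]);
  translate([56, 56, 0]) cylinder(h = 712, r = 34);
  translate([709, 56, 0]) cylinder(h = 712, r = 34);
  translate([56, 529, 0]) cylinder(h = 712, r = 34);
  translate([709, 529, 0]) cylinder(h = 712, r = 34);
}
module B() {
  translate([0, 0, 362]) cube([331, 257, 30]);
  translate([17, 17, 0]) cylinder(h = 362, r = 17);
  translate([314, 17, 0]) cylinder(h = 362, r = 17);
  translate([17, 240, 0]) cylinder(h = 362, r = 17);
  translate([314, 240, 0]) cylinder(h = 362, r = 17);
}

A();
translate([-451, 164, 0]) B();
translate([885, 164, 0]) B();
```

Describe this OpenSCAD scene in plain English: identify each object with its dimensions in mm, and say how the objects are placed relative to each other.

A is a table: top 765 mm (x) × 585 mm (y), 36 mm thick, upper face at z = 748 mm, on four round legs of 68 mm diameter, each leg's bounding box inset 22 mm from the nearest pair of top edges, running from z = 0 to the bottom of the top.

B is a four-legged stool. The seat is a 331×257×30 mm slab whose top surface is at z = 392 mm; four round legs, each 34 mm in diameter, run from the floor (z = 0) to the underside of the seat, each leg's axis is inset half a diameter from the nearest pair of seat edges (so the leg's bounding box is flush with the corner).

Two stools sit around the table at the −x, +x sides.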